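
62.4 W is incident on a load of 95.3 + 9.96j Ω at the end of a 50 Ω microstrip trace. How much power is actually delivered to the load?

P_delivered ≈ 56.1 W

|Γ| = |(45.3 + j9.96)/(145.3 + j9.96)| = 0.318
|Γ|² = 0.101
P_refl = |Γ|²·P_inc = 6.33 W, P_del = (1 − |Γ|²)·P_inc = 56.1 W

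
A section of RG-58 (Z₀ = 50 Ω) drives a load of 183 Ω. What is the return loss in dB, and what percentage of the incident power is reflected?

Γ = (183 − 50)/(183 + 50) = 0.571
RL = −20·log₁₀(0.571) = 4.87 dB
P_refl/P_inc = |Γ|² = 0.326

RL ≈ 4.87 dB; 32.6% of incident power reflected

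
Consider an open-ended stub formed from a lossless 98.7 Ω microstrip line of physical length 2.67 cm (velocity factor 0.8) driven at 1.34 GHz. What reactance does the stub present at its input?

λ = v/f = 0.8·c / 1.34 GHz = 0.179 m
βl = 2π·l/λ = 2π × 0.149 = 53.7°
tan(βl) = 1.36
For an open-ended stub, Z_in = −jZ_0·cot(βl) = −jZ_0/tan(βl)

X_in ≈ -72.6 Ω (capacitive)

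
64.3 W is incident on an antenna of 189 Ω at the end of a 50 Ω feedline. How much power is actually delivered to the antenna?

Γ = (189 − 50)/(189 + 50) = 0.582
|Γ|² = 0.338
P_refl = |Γ|²·P_inc = 21.7 W, P_del = (1 − |Γ|²)·P_inc = 42.6 W

P_delivered ≈ 42.6 W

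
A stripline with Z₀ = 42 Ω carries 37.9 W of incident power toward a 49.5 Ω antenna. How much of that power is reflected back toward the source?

P_reflected ≈ 0.255 W

Γ = (49.5 − 42)/(49.5 + 42) = 0.082
|Γ|² = 0.00672
P_refl = |Γ|²·P_inc = 0.255 W, P_del = (1 − |Γ|²)·P_inc = 37.6 W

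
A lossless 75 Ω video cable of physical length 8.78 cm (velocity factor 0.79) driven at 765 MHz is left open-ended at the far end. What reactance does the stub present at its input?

λ = v/f = 0.79·c / 765 MHz = 0.31 m
βl = 2π·l/λ = 2π × 0.283 = 102°
tan(βl) = -4.69
For an open-ended stub, Z_in = −jZ_0·cot(βl) = −jZ_0/tan(βl)

X_in ≈ 16 Ω (inductive)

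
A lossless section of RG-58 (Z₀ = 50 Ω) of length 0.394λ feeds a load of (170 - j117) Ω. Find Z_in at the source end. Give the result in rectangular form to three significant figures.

Z_in ≈ 35.1 + j74.6 Ω

βl = 2π × 0.394 = 142°
tan(βl) = tan(142°) = -0.786
Z_in = Z_0·(Z_L + jZ_0·tanβl)/(Z_0 + jZ_L·tanβl)
     = 50·(170 − j156)/(-41.9 − j134)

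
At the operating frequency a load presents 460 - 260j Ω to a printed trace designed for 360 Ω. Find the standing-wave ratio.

VSWR ≈ 1.96

Γ = (Z_L − Z_0)/(Z_L + Z_0) = (100 − j260)/(820 − j260)
|Γ| = 279/860 = 0.324
VSWR = (1 + |Γ|)/(1 − |Γ|) = 1.32/0.676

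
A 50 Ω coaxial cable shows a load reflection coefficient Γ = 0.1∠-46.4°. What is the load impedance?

Z_L = Z_0·(1 + Γ)/(1 − Γ) = 50·(1.07 − j0.0724)/(0.931 + j0.0724)

Z_L ≈ 56.8 − j8.3 Ω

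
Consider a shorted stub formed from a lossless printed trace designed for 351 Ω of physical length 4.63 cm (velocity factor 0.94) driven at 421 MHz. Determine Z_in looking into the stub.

Z_in ≈ +j163 Ω

λ = v/f = 0.94·c / 421 MHz = 0.67 m
βl = 2π·l/λ = 2π × 0.0691 = 24.9°
tan(βl) = 0.464
For a shorted stub, Z_in = jZ_0·tan(βl)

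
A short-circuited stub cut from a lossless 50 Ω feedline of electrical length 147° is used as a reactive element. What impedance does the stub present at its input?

tan(βl) = -0.649
For a short-circuited stub, Z_in = jZ_0·tan(βl)

Z_in ≈ −j32.5 Ω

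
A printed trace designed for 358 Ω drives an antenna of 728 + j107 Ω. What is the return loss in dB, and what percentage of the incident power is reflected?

Γ = (370 + j107)/(1086 + j107), |Γ| = 0.353
RL = −20·log₁₀(0.353) = 9.05 dB
P_refl/P_inc = |Γ|² = 0.125

RL ≈ 9.05 dB; 12.5% of incident power reflected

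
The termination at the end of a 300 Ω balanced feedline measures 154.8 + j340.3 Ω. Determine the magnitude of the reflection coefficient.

Γ = (Z_L − Z_0)/(Z_L + Z_0) = (-145.2 + j340.3)/(454.8 + j340.3)
|Γ| = 370/568

|Γ| ≈ 0.651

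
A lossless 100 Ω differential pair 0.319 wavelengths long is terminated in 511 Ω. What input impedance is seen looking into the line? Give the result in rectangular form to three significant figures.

Z_in ≈ 23.6 + j44.2 Ω

βl = 2π × 0.319 = 115°
tan(βl) = tan(115°) = -2.16
Z_in = Z_0·(Z_L + jZ_0·tanβl)/(Z_0 + jZ_L·tanβl)
     = 100·(511 − j216)/(100 − j1100)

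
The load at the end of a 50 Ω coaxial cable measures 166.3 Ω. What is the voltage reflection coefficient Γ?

Γ = 0.538

Γ = (Z_L − Z_0)/(Z_L + Z_0) = (166.3 − 50)/(166.3 + 50) = 116.3/216.3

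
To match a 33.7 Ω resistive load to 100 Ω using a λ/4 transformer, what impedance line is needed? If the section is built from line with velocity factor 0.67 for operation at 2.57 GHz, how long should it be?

Z_qwt ≈ 58.1 Ω; length ≈ 1.96 cm

Z_qwt = √(Z_0·R_L) = √(100 × 33.7) = √3370
λ = 0.67·c/f = 0.0782 m, so l = λ/4 = 0.0196 m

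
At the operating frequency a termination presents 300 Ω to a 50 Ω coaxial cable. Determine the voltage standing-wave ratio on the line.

For a purely resistive load, VSWR = R_L/Z_0 or Z_0/R_L (whichever > 1) = 300/50

VSWR ≈ 6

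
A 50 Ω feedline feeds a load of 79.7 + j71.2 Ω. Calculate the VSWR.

Γ = (Z_L − Z_0)/(Z_L + Z_0) = (29.7 + j71.2)/(129.7 + j71.2)
|Γ| = 77.1/148 = 0.521
VSWR = (1 + |Γ|)/(1 − |Γ|) = 1.52/0.479

VSWR ≈ 3.18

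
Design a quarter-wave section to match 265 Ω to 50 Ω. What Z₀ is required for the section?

Z_qwt ≈ 115 Ω

Z_qwt = √(Z_0·R_L) = √(50 × 265) = √13250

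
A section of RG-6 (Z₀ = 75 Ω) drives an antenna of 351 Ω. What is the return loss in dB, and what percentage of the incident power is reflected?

RL ≈ 3.77 dB; 42% of incident power reflected

Γ = (351 − 75)/(351 + 75) = 0.648
RL = −20·log₁₀(0.648) = 3.77 dB
P_refl/P_inc = |Γ|² = 0.42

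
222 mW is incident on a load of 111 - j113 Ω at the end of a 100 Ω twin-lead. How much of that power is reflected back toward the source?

P_reflected ≈ 49.9 mW

|Γ| = |(11 − j113)/(211 − j113)| = 0.474
|Γ|² = 0.225
P_refl = |Γ|²·P_inc = 49.9 mW, P_del = (1 − |Γ|²)·P_inc = 172 mW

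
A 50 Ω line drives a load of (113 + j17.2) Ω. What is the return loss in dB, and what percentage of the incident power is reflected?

RL ≈ 7.99 dB; 15.9% of incident power reflected

Γ = (63 + j17.2)/(163 + j17.2), |Γ| = 0.398
RL = −20·log₁₀(0.398) = 7.99 dB
P_refl/P_inc = |Γ|² = 0.159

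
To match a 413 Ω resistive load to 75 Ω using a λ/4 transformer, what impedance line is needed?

Z_qwt = √(Z_0·R_L) = √(75 × 413) = √30980

Z_qwt ≈ 176 Ω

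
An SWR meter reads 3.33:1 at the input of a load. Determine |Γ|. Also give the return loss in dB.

|Γ| ≈ 0.538; return loss ≈ 5.38 dB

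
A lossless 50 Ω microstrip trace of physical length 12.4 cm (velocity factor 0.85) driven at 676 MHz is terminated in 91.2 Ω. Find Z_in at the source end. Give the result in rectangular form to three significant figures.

Z_in ≈ 32.5 + j17.3 Ω

λ = v/f = 0.85·c / 676 MHz = 0.377 m
βl = 2π·l/λ = 2π × 0.329 = 118°
tan(βl) = tan(118°) = -1.85
Z_in = Z_0·(Z_L + jZ_0·tanβl)/(Z_0 + jZ_L·tanβl)
     = 50·(91.2 − j92.7)/(50 − j169)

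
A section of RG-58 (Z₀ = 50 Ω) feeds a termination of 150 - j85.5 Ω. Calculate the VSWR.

Γ = (Z_L − Z_0)/(Z_L + Z_0) = (100 − j85.5)/(200 − j85.5)
|Γ| = 132/218 = 0.605
VSWR = (1 + |Γ|)/(1 − |Γ|) = 1.6/0.395

VSWR ≈ 4.06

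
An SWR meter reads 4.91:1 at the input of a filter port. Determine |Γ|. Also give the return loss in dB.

|Γ| ≈ 0.662; return loss ≈ 3.59 dB

|Γ| = (S − 1)/(S + 1) = (4.91 − 1)/(4.91 + 1) = 3.91/5.91
RL = −20·log₁₀|Γ| = −20·log₁₀(0.662)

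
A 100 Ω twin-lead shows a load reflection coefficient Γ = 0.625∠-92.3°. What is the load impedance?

Z_L ≈ 42.3 − j86.7 Ω

Z_L = Z_0·(1 + Γ)/(1 − Γ) = 100·(0.975 − j0.624)/(1.03 + j0.624)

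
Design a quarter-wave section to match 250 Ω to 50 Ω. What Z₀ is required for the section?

Z_qwt ≈ 112 Ω

Z_qwt = √(Z_0·R_L) = √(50 × 250) = √12500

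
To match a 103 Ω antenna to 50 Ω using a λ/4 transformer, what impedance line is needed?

Z_qwt = √(Z_0·R_L) = √(50 × 103) = √5150

Z_qwt ≈ 71.8 Ω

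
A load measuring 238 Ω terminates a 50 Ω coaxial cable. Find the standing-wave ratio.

VSWR ≈ 4.76

Γ = (238 − 50)/(238 + 50) = 0.653
VSWR = (1 + 0.653)/(1 − 0.653)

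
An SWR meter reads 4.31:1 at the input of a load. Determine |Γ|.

|Γ| = (S − 1)/(S + 1) = (4.31 − 1)/(4.31 + 1) = 3.31/5.31

|Γ| ≈ 0.623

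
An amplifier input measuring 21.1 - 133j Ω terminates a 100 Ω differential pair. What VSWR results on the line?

VSWR ≈ 13.3

Γ = (Z_L − Z_0)/(Z_L + Z_0) = (-78.9 − j133)/(121.1 − j133)
|Γ| = 155/180 = 0.86
VSWR = (1 + |Γ|)/(1 − |Γ|) = 1.86/0.14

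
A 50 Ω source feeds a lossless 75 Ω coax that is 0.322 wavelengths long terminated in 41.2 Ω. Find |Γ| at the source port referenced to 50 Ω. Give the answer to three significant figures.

βl = 2π × 0.322 = 116°
tan(βl) = -2.06
Z_in = Z_0·(Z_L + jZ_0·tanβl)/(Z_0 + jZ_L·tanβl) = 94.7 − j47.3 Ω
Γ_s = (Z_in − Z_s)/(Z_in + Z_s) = (44.7 − j47.3)/(145 − j47.3), |Γ_s| = 0.427

|Γ| ≈ 0.427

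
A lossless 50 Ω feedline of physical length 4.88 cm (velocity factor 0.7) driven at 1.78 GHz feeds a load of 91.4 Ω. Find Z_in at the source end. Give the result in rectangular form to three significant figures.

Z_in ≈ 56.3 + j31.9 Ω

λ = v/f = 0.7·c / 1.78 GHz = 0.118 m
βl = 2π·l/λ = 2π × 0.414 = 149°
tan(βl) = tan(149°) = -0.603
Z_in = Z_0·(Z_L + jZ_0·tanβl)/(Z_0 + jZ_L·tanβl)
     = 50·(91.4 − j30.2)/(50 − j55.1)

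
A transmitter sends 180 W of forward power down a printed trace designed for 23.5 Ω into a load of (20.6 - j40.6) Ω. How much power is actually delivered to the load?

|Γ| = |(-2.9 − j40.6)/(44.1 − j40.6)| = 0.679
|Γ|² = 0.461
P_refl = |Γ|²·P_inc = 83 W, P_del = (1 − |Γ|²)·P_inc = 97 W

P_delivered ≈ 97 W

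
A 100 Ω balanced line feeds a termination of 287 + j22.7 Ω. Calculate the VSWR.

VSWR ≈ 2.89

Γ = (Z_L − Z_0)/(Z_L + Z_0) = (187 + j22.7)/(387 + j22.7)
|Γ| = 188/388 = 0.486
VSWR = (1 + |Γ|)/(1 − |Γ|) = 1.49/0.514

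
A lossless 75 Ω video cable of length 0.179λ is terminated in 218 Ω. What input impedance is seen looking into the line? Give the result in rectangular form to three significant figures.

βl = 2π × 0.179 = 64.4°
tan(βl) = tan(64.4°) = 2.09
Z_in = Z_0·(Z_L + jZ_0·tanβl)/(Z_0 + jZ_L·tanβl)
     = 75·(218 + j157)/(75 + j456)

Z_in ≈ 30.9 − j30.8 Ω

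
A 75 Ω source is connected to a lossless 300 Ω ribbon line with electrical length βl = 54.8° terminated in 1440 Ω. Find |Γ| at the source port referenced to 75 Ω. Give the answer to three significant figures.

|Γ| ≈ 0.768

tan(βl) = 1.42
Z_in = Z_0·(Z_L + jZ_0·tanβl)/(Z_0 + jZ_L·tanβl) = 91.6 − j198 Ω
Γ_s = (Z_in − Z_s)/(Z_in + Z_s) = (16.6 − j198)/(167 − j198), |Γ_s| = 0.768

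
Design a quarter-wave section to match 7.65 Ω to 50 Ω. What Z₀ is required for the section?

Z_qwt ≈ 19.6 Ω

Z_qwt = √(Z_0·R_L) = √(50 × 7.65) = √382.5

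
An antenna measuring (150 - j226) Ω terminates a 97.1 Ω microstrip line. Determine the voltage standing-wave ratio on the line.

VSWR ≈ 5.52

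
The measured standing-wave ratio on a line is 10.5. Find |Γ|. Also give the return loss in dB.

|Γ| ≈ 0.826; return loss ≈ 1.66 dB

|Γ| = (S − 1)/(S + 1) = (10.5 − 1)/(10.5 + 1) = 9.5/11.5
RL = −20·log₁₀|Γ| = −20·log₁₀(0.826)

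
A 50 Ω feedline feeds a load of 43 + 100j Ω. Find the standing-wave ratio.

Γ = (Z_L − Z_0)/(Z_L + Z_0) = (-7 + j100)/(93 + j100)
|Γ| = 100/137 = 0.734
VSWR = (1 + |Γ|)/(1 − |Γ|) = 1.73/0.266

VSWR ≈ 6.52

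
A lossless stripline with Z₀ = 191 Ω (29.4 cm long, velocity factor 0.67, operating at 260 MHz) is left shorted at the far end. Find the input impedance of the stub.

Z_in ≈ −j179 Ω

λ = v/f = 0.67·c / 260 MHz = 0.773 m
βl = 2π·l/λ = 2π × 0.38 = 137°
tan(βl) = -0.936
For a shorted stub, Z_in = jZ_0·tan(βl)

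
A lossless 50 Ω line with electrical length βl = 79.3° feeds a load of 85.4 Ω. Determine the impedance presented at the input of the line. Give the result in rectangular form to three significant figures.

Z_in ≈ 30 − j6.13 Ω

tan(βl) = tan(79.3°) = 5.29
Z_in = Z_0·(Z_L + jZ_0·tanβl)/(Z_0 + jZ_L·tanβl)
     = 50·(85.4 + j265)/(50 + j452)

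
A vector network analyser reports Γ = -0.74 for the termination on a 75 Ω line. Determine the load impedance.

Z_L = Z_0·(1 + Γ)/(1 − Γ) = 75·(0.26)/(1.74)

Z_L ≈ 11.2 Ω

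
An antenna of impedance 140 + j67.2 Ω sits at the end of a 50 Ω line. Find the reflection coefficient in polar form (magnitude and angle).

Γ = (Z_L − Z_0)/(Z_L + Z_0) = (90 + j67.2)/(190 + j67.2)
|Γ| = 112/202 = 0.557

Γ ≈ 0.557 ∠ 17.3°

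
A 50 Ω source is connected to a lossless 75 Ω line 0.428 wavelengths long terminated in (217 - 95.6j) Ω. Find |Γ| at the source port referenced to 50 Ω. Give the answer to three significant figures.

βl = 2π × 0.428 = 154°
tan(βl) = -0.486
Z_in = Z_0·(Z_L + jZ_0·tanβl)/(Z_0 + jZ_L·tanβl) = 126 + j120 Ω
Γ_s = (Z_in − Z_s)/(Z_in + Z_s) = (76.4 + j120)/(176 + j120), |Γ_s| = 0.667

|Γ| ≈ 0.667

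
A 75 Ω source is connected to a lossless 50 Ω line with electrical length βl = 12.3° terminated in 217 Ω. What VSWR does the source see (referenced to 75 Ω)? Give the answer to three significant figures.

VSWR ≈ 3.07

tan(βl) = 0.218
Z_in = Z_0·(Z_L + jZ_0·tanβl)/(Z_0 + jZ_L·tanβl) = 120 − j103 Ω
Γ_s = (Z_in − Z_s)/(Z_in + Z_s) = (44.9 − j103)/(195 − j103), |Γ_s| = 0.508
VSWR = (1 + |Γ_s|)/(1 − |Γ_s|)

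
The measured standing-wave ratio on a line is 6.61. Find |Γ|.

|Γ| ≈ 0.737

|Γ| = (S − 1)/(S + 1) = (6.61 − 1)/(6.61 + 1) = 5.61/7.61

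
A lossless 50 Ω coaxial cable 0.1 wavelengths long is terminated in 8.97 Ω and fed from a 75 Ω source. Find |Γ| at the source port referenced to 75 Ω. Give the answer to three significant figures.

βl = 2π × 0.1 = 36°
tan(βl) = 0.727
Z_in = Z_0·(Z_L + jZ_0·tanβl)/(Z_0 + jZ_L·tanβl) = 13.5 + j34.6 Ω
Γ_s = (Z_in − Z_s)/(Z_in + Z_s) = (-61.5 + j34.6)/(88.5 + j34.6), |Γ_s| = 0.743

|Γ| ≈ 0.743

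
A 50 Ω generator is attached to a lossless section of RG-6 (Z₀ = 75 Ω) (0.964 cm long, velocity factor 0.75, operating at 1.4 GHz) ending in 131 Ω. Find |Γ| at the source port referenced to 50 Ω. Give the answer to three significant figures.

|Γ| ≈ 0.422

λ = v/f = 0.75·c / 1.4 GHz = 0.161 m
βl = 2π·l/λ = 2π × 0.06 = 21.6°
tan(βl) = 0.396
Z_in = Z_0·(Z_L + jZ_0·tanβl)/(Z_0 + jZ_L·tanβl) = 103 − j41.2 Ω
Γ_s = (Z_in − Z_s)/(Z_in + Z_s) = (52.5 − j41.2)/(153 − j41.2), |Γ_s| = 0.422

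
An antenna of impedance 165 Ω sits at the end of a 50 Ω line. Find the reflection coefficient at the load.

Γ = 0.535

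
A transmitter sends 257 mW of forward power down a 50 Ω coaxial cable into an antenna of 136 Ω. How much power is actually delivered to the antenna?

Γ = (136 − 50)/(136 + 50) = 0.462
|Γ|² = 0.214
P_refl = |Γ|²·P_inc = 54.9 mW, P_del = (1 − |Γ|²)·P_inc = 202 mW

P_delivered ≈ 202 mW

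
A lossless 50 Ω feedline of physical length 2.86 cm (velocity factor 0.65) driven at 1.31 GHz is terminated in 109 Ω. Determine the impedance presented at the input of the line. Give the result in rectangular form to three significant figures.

λ = v/f = 0.65·c / 1.31 GHz = 0.149 m
βl = 2π·l/λ = 2π × 0.192 = 69.2°
tan(βl) = tan(69.2°) = 2.63
Z_in = Z_0·(Z_L + jZ_0·tanβl)/(Z_0 + jZ_L·tanβl)
     = 50·(109 + j131)/(50 + j286)

Z_in ≈ 25.5 − j14.6 Ω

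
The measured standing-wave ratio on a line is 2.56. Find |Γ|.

|Γ| = (S − 1)/(S + 1) = (2.56 − 1)/(2.56 + 1) = 1.56/3.56

|Γ| ≈ 0.438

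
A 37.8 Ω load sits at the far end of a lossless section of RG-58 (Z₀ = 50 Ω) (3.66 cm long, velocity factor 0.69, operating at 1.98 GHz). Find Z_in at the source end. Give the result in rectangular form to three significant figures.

λ = v/f = 0.69·c / 1.98 GHz = 0.105 m
βl = 2π·l/λ = 2π × 0.35 = 126°
tan(βl) = tan(126°) = -1.37
Z_in = Z_0·(Z_L + jZ_0·tanβl)/(Z_0 + jZ_L·tanβl)
     = 50·(37.8 − j68.7)/(50 − j52)

Z_in ≈ 52.5 − j14.2 Ω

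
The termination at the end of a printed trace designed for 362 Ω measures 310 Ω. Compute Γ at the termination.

Γ = -0.0774

Γ = (Z_L − Z_0)/(Z_L + Z_0) = (310 − 362)/(310 + 362) = -52/672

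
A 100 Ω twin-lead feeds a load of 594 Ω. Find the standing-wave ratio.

VSWR ≈ 5.94

Γ = (594 − 100)/(594 + 100) = 0.712
VSWR = (1 + 0.712)/(1 − 0.712)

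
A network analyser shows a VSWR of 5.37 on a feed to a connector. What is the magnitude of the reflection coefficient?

|Γ| = (S − 1)/(S + 1) = (5.37 − 1)/(5.37 + 1) = 4.37/6.37

|Γ| ≈ 0.686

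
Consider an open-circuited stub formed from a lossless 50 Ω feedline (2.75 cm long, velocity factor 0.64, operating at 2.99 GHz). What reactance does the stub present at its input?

λ = v/f = 0.64·c / 2.99 GHz = 0.0642 m
βl = 2π·l/λ = 2π × 0.428 = 154°
tan(βl) = -0.484
For an open-circuited stub, Z_in = −jZ_0·cot(βl) = −jZ_0/tan(βl)

X_in ≈ 103 Ω (inductive)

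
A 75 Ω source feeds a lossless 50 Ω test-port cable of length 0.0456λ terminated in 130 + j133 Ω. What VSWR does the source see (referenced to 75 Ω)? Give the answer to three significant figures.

VSWR ≈ 3.72

βl = 2π × 0.0456 = 16.4°
tan(βl) = 0.295
Z_in = Z_0·(Z_L + jZ_0·tanβl)/(Z_0 + jZ_L·tanβl) = 223 − j107 Ω
Γ_s = (Z_in − Z_s)/(Z_in + Z_s) = (148 − j107)/(298 − j107), |Γ_s| = 0.576
VSWR = (1 + |Γ_s|)/(1 − |Γ_s|)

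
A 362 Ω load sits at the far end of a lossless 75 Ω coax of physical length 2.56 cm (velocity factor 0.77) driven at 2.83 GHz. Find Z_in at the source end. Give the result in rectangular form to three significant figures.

Z_in ≈ 18.2 + j30.1 Ω

λ = v/f = 0.77·c / 2.83 GHz = 0.0816 m
βl = 2π·l/λ = 2π × 0.314 = 113°
tan(βl) = tan(113°) = -2.37
Z_in = Z_0·(Z_L + jZ_0·tanβl)/(Z_0 + jZ_L·tanβl)
     = 75·(362 − j177)/(75 − j857)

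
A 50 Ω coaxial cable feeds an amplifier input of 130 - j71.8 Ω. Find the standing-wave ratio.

VSWR ≈ 3.49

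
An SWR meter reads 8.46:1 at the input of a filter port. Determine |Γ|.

|Γ| ≈ 0.789

|Γ| = (S − 1)/(S + 1) = (8.46 − 1)/(8.46 + 1) = 7.46/9.46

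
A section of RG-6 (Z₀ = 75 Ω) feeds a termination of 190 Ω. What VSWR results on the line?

VSWR ≈ 2.53

For a purely resistive load, VSWR = R_L/Z_0 or Z_0/R_L (whichever > 1) = 190/75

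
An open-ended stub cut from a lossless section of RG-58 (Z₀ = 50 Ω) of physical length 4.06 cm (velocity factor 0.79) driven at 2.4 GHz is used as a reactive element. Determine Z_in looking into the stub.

Z_in ≈ +j80 Ω

λ = v/f = 0.79·c / 2.4 GHz = 0.0988 m
βl = 2π·l/λ = 2π × 0.411 = 148°
tan(βl) = -0.625
For an open-ended stub, Z_in = −jZ_0·cot(βl) = −jZ_0/tan(βl)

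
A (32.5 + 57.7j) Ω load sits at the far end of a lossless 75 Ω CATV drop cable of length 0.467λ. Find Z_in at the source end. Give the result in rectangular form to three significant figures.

Z_in ≈ 25 + j38 Ω

βl = 2π × 0.467 = 168°
tan(βl) = tan(168°) = -0.21
Z_in = Z_0·(Z_L + jZ_0·tanβl)/(Z_0 + jZ_L·tanβl)
     = 75·(32.5 + j41.9)/(87.1 − j6.84)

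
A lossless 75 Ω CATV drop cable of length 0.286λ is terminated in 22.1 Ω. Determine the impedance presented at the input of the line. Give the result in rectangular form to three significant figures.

Z_in ≈ 166 − j113 Ω

βl = 2π × 0.286 = 103°
tan(βl) = tan(103°) = -4.35
Z_in = Z_0·(Z_L + jZ_0·tanβl)/(Z_0 + jZ_L·tanβl)
     = 75·(22.1 − j326)/(75 − j96)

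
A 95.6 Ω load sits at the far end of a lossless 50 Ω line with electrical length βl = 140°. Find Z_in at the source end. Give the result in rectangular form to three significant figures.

Z_in ≈ 45.6 + j31.2 Ω

tan(βl) = tan(140°) = -0.839
Z_in = Z_0·(Z_L + jZ_0·tanβl)/(Z_0 + jZ_L·tanβl)
     = 50·(95.6 − j42)/(50 − j80.2)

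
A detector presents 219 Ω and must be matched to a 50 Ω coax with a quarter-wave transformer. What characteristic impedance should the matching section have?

Z_qwt ≈ 105 Ω

Z_qwt = √(Z_0·R_L) = √(50 × 219) = √10950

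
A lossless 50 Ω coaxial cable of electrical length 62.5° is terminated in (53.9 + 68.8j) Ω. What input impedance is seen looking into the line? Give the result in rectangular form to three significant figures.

tan(βl) = tan(62.5°) = 1.92
Z_in = Z_0·(Z_L + jZ_0·tanβl)/(Z_0 + jZ_L·tanβl)
     = 50·(53.9 + j165)/(-82.2 + j104)

Z_in ≈ 36.2 − j54.7 Ω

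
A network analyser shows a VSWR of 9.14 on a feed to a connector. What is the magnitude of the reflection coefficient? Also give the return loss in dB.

|Γ| = (S − 1)/(S + 1) = (9.14 − 1)/(9.14 + 1) = 8.14/10.1
RL = −20·log₁₀|Γ| = −20·log₁₀(0.803)

|Γ| ≈ 0.803; return loss ≈ 1.91 dB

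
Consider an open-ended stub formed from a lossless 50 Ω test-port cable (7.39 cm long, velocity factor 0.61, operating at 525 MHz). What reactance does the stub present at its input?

X_in ≈ -12.2 Ω (capacitive)

λ = v/f = 0.61·c / 525 MHz = 0.349 m
βl = 2π·l/λ = 2π × 0.212 = 76.3°
tan(βl) = 4.11
For an open-ended stub, Z_in = −jZ_0·cot(βl) = −jZ_0/tan(βl)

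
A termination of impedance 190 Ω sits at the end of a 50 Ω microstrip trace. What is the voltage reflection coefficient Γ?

Γ = 0.583

Γ = (Z_L − Z_0)/(Z_L + Z_0) = (190 − 50)/(190 + 50) = 140/240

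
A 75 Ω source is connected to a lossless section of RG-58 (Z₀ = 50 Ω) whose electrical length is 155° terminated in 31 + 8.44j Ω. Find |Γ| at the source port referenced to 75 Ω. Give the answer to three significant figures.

tan(βl) = -0.466
Z_in = Z_0·(Z_L + jZ_0·tanβl)/(Z_0 + jZ_L·tanβl) = 30.3 − j5.68 Ω
Γ_s = (Z_in − Z_s)/(Z_in + Z_s) = (-44.7 − j5.68)/(105 − j5.68), |Γ_s| = 0.428

|Γ| ≈ 0.428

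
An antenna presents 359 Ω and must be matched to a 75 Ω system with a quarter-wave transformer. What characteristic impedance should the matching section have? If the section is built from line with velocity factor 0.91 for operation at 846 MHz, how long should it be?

Z_qwt ≈ 164 Ω; length ≈ 8.07 cm

Z_qwt = √(Z_0·R_L) = √(75 × 359) = √26920
λ = 0.91·c/f = 0.323 m, so l = λ/4 = 0.0807 m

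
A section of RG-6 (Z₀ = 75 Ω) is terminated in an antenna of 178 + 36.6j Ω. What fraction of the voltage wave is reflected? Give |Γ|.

|Γ| ≈ 0.428

Γ = (Z_L − Z_0)/(Z_L + Z_0) = (103 + j36.6)/(253 + j36.6)
|Γ| = 109/256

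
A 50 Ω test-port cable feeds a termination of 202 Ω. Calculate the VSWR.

Γ = (202 − 50)/(202 + 50) = 0.603
VSWR = (1 + 0.603)/(1 − 0.603)

VSWR ≈ 4.04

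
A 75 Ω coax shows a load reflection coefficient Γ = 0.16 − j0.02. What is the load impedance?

Z_L = Z_0·(1 + Γ)/(1 − Γ) = 75·(1.16 − j0.02)/(0.84 + j0.02)

Z_L ≈ 103 − j4.25 Ω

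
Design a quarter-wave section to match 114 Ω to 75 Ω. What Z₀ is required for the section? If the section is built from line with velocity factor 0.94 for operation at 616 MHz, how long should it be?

Z_qwt = √(Z_0·R_L) = √(75 × 114) = √8550
λ = 0.94·c/f = 0.458 m, so l = λ/4 = 0.114 m

Z_qwt ≈ 92.5 Ω; length ≈ 11.4 cm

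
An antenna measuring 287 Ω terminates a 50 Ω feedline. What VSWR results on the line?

For a purely resistive load, VSWR = R_L/Z_0 or Z_0/R_L (whichever > 1) = 287/50

VSWR ≈ 5.74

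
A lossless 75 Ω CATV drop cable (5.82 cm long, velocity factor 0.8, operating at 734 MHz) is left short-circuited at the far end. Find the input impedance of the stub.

λ = v/f = 0.8·c / 734 MHz = 0.327 m
βl = 2π·l/λ = 2π × 0.178 = 64.1°
tan(βl) = 2.06
For a short-circuited stub, Z_in = jZ_0·tan(βl)

Z_in ≈ +j154 Ω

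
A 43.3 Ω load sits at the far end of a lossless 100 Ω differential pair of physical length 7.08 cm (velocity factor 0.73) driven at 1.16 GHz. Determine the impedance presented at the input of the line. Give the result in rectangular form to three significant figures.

λ = v/f = 0.73·c / 1.16 GHz = 0.189 m
βl = 2π·l/λ = 2π × 0.375 = 135°
tan(βl) = tan(135°) = -1
Z_in = Z_0·(Z_L + jZ_0·tanβl)/(Z_0 + jZ_L·tanβl)
     = 100·(43.3 − j100)/(100 − j43.3)

Z_in ≈ 72.9 − j68.4 Ω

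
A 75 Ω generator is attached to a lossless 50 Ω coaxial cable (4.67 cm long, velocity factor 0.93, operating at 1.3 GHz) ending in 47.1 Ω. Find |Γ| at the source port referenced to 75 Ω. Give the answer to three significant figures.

|Γ| ≈ 0.174

λ = v/f = 0.93·c / 1.3 GHz = 0.215 m
βl = 2π·l/λ = 2π × 0.218 = 78.3°
tan(βl) = 4.84
Z_in = Z_0·(Z_L + jZ_0·tanβl)/(Z_0 + jZ_L·tanβl) = 52.8 + j1.25 Ω
Γ_s = (Z_in − Z_s)/(Z_in + Z_s) = (-22.2 + j1.25)/(128 + j1.25), |Γ_s| = 0.174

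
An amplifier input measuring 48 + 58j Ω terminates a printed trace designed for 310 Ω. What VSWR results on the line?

VSWR ≈ 6.69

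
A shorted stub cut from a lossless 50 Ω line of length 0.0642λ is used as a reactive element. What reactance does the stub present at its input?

X_in ≈ 21.3 Ω (inductive)

βl = 2π × 0.0642 = 23.1°
tan(βl) = 0.427
For a shorted stub, Z_in = jZ_0·tan(βl)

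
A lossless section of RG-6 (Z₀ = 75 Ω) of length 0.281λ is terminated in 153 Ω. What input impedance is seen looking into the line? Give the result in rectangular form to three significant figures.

βl = 2π × 0.281 = 101°
tan(βl) = tan(101°) = -5.07
Z_in = Z_0·(Z_L + jZ_0·tanβl)/(Z_0 + jZ_L·tanβl)
     = 75·(153 − j380)/(75 − j776)

Z_in ≈ 37.8 + j11.1 Ω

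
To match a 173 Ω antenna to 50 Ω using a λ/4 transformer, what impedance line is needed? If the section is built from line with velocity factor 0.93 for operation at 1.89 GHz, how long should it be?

Z_qwt ≈ 93 Ω; length ≈ 3.69 cm

Z_qwt = √(Z_0·R_L) = √(50 × 173) = √8650
λ = 0.93·c/f = 0.148 m, so l = λ/4 = 0.0369 m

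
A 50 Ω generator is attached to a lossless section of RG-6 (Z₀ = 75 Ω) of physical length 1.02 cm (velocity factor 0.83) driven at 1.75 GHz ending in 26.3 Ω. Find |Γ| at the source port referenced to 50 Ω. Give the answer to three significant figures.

|Γ| ≈ 0.413

λ = v/f = 0.83·c / 1.75 GHz = 0.142 m
βl = 2π·l/λ = 2π × 0.0717 = 25.8°
tan(βl) = 0.484
Z_in = Z_0·(Z_L + jZ_0·tanβl)/(Z_0 + jZ_L·tanβl) = 31.5 + j30.9 Ω
Γ_s = (Z_in − Z_s)/(Z_in + Z_s) = (-18.5 + j30.9)/(81.5 + j30.9), |Γ_s| = 0.413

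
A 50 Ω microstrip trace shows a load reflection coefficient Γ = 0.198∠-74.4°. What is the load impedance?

Z_L ≈ 51.5 − j20.4 Ω

Z_L = Z_0·(1 + Γ)/(1 − Γ) = 50·(1.05 − j0.191)/(0.947 + j0.191)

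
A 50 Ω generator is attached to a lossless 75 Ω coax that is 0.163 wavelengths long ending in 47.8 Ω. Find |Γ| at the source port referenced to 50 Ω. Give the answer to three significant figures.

|Γ| ≈ 0.353

βl = 2π × 0.163 = 58.7°
tan(βl) = 1.64
Z_in = Z_0·(Z_L + jZ_0·tanβl)/(Z_0 + jZ_L·tanβl) = 84.4 + j34.9 Ω
Γ_s = (Z_in − Z_s)/(Z_in + Z_s) = (34.4 + j34.9)/(134 + j34.9), |Γ_s| = 0.353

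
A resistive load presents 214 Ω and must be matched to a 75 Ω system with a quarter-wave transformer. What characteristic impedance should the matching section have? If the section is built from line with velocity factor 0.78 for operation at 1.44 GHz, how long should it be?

Z_qwt ≈ 127 Ω; length ≈ 4.06 cm

Z_qwt = √(Z_0·R_L) = √(75 × 214) = √16050
λ = 0.78·c/f = 0.163 m, so l = λ/4 = 0.0406 m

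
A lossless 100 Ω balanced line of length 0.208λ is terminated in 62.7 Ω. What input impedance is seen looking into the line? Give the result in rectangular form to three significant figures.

βl = 2π × 0.208 = 74.9°
tan(βl) = tan(74.9°) = 3.7
Z_in = Z_0·(Z_L + jZ_0·tanβl)/(Z_0 + jZ_L·tanβl)
     = 100·(62.7 + j370)/(100 + j232)

Z_in ≈ 144 + j35.2 Ω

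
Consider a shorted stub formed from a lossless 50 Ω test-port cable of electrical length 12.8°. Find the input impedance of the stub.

Z_in ≈ +j11.4 Ω

tan(βl) = 0.227
For a shorted stub, Z_in = jZ_0·tan(βl)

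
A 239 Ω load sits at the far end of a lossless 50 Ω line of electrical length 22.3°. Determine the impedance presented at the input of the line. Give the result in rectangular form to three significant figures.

tan(βl) = tan(22.3°) = 0.41
Z_in = Z_0·(Z_L + jZ_0·tanβl)/(Z_0 + jZ_L·tanβl)
     = 50·(239 + j20.5)/(50 + j98)

Z_in ≈ 57.6 − j92.5 Ω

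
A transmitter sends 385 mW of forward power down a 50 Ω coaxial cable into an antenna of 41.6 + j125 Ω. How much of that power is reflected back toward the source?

|Γ| = |(-8.4 + j125)/(91.6 + j125)| = 0.808
|Γ|² = 0.654
P_refl = |Γ|²·P_inc = 252 mW, P_del = (1 − |Γ|²)·P_inc = 133 mW

P_reflected ≈ 252 mW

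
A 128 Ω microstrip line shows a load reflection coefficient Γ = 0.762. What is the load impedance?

Z_L = Z_0·(1 + Γ)/(1 − Γ) = 128·(1.76)/(0.238)

Z_L ≈ 948 Ω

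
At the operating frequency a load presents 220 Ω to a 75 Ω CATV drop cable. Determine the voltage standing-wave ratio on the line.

VSWR ≈ 2.93

Γ = (220 − 75)/(220 + 75) = 0.492
VSWR = (1 + 0.492)/(1 − 0.492)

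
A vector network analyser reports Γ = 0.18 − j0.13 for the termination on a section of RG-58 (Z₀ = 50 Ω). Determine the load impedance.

Z_L = Z_0·(1 + Γ)/(1 − Γ) = 50·(1.18 − j0.13)/(0.82 + j0.13)

Z_L ≈ 69 − j18.9 Ω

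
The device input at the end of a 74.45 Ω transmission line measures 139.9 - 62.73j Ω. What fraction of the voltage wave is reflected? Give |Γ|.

Γ = (Z_L − Z_0)/(Z_L + Z_0) = (65.45 − j62.73)/(214.4 − j62.73)
|Γ| = 90.7/223

|Γ| ≈ 0.406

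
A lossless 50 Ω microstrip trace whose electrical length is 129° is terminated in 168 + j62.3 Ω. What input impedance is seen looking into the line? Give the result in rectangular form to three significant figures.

tan(βl) = tan(129°) = -1.23
Z_in = Z_0·(Z_L + jZ_0·tanβl)/(Z_0 + jZ_L·tanβl)
     = 50·(168 + j0.555)/(127 − j207)

Z_in ≈ 17.9 + j29.5 Ω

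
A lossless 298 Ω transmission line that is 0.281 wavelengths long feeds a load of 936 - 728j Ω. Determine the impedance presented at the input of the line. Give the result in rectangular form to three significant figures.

βl = 2π × 0.281 = 101°
tan(βl) = tan(101°) = -5.07
Z_in = Z_0·(Z_L + jZ_0·tanβl)/(Z_0 + jZ_L·tanβl)
     = 298·(936 − j2240)/(-3390 − j4740)

Z_in ≈ 65.2 + j105 Ω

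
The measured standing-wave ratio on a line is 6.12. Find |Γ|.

|Γ| ≈ 0.719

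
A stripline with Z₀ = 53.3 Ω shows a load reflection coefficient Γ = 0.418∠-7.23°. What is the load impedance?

Z_L ≈ 127 − j16.2 Ω

Z_L = Z_0·(1 + Γ)/(1 − Γ) = 53.3·(1.41 − j0.0526)/(0.585 + j0.0526)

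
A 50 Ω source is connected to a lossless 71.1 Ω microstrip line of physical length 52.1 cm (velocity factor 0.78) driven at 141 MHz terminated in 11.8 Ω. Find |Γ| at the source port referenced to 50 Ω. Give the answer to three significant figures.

λ = v/f = 0.78·c / 141 MHz = 1.66 m
βl = 2π·l/λ = 2π × 0.314 = 113°
tan(βl) = -2.35
Z_in = Z_0·(Z_L + jZ_0·tanβl)/(Z_0 + jZ_L·tanβl) = 67 − j141 Ω
Γ_s = (Z_in − Z_s)/(Z_in + Z_s) = (17 − j141)/(117 − j141), |Γ_s| = 0.776

|Γ| ≈ 0.776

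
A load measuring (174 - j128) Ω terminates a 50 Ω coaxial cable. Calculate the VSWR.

Γ = (Z_L − Z_0)/(Z_L + Z_0) = (124 − j128)/(224 − j128)
|Γ| = 178/258 = 0.691
VSWR = (1 + |Γ|)/(1 − |Γ|) = 1.69/0.309

VSWR ≈ 5.47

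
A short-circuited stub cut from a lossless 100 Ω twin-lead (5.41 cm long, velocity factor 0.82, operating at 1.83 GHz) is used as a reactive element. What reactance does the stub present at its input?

X_in ≈ -70.3 Ω (capacitive)

λ = v/f = 0.82·c / 1.83 GHz = 0.134 m
βl = 2π·l/λ = 2π × 0.402 = 145°
tan(βl) = -0.703
For a short-circuited stub, Z_in = jZ_0·tan(βl)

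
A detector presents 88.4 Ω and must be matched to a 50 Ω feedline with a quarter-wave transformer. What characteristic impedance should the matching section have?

Z_qwt = √(Z_0·R_L) = √(50 × 88.4) = √4420

Z_qwt ≈ 66.5 Ω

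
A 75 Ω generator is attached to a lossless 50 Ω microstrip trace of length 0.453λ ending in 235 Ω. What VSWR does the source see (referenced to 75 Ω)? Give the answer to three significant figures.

βl = 2π × 0.453 = 163°
tan(βl) = -0.304
Z_in = Z_0·(Z_L + jZ_0·tanβl)/(Z_0 + jZ_L·tanβl) = 84.3 + j105 Ω
Γ_s = (Z_in − Z_s)/(Z_in + Z_s) = (9.34 + j105)/(159 + j105), |Γ_s| = 0.554
VSWR = (1 + |Γ_s|)/(1 − |Γ_s|)

VSWR ≈ 3.48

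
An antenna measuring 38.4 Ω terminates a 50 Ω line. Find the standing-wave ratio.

Γ = (38.4 − 50)/(38.4 + 50) = -0.131
VSWR = (1 + 0.131)/(1 − 0.131)

VSWR ≈ 1.3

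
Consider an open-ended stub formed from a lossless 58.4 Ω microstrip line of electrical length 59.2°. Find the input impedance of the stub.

Z_in ≈ −j34.8 Ω

tan(βl) = 1.68
For an open-ended stub, Z_in = −jZ_0·cot(βl) = −jZ_0/tan(βl)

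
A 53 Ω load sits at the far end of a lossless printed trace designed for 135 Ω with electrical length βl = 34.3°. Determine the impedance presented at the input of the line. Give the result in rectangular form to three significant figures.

tan(βl) = tan(34.3°) = 0.682
Z_in = Z_0·(Z_L + jZ_0·tanβl)/(Z_0 + jZ_L·tanβl)
     = 135·(53 + j92.1)/(135 + j36.2)

Z_in ≈ 72.5 + j72.7 Ω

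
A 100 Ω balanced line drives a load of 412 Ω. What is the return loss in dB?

RL ≈ 4.3 dB

Γ = (412 − 100)/(412 + 100) = 0.609
RL = −20·log₁₀|Γ| = −20·log₁₀(0.609)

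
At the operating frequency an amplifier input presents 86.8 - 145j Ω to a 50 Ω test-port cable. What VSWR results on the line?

Γ = (Z_L − Z_0)/(Z_L + Z_0) = (36.8 − j145)/(136.8 − j145)
|Γ| = 150/199 = 0.75
VSWR = (1 + |Γ|)/(1 − |Γ|) = 1.75/0.25

VSWR ≈ 7.01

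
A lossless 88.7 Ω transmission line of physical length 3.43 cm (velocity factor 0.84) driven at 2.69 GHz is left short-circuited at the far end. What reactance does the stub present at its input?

λ = v/f = 0.84·c / 2.69 GHz = 0.0937 m
βl = 2π·l/λ = 2π × 0.366 = 132°
tan(βl) = -1.12
For a short-circuited stub, Z_in = jZ_0·tan(βl)

X_in ≈ -99.2 Ω (capacitive)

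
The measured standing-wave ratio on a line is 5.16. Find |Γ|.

|Γ| = (S − 1)/(S + 1) = (5.16 − 1)/(5.16 + 1) = 4.16/6.16

|Γ| ≈ 0.675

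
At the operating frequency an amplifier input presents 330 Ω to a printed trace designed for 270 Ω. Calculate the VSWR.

For a purely resistive load, VSWR = R_L/Z_0 or Z_0/R_L (whichever > 1) = 330/270

VSWR ≈ 1.22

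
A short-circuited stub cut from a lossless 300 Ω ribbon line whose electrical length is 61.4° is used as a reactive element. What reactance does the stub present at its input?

X_in ≈ 550 Ω (inductive)

tan(βl) = 1.83
For a short-circuited stub, Z_in = jZ_0·tan(βl)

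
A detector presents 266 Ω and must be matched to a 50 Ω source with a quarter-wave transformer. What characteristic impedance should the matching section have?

Z_qwt = √(Z_0·R_L) = √(50 × 266) = √13300

Z_qwt ≈ 115 Ω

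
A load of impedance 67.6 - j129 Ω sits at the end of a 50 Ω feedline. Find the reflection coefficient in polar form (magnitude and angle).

Γ = (Z_L − Z_0)/(Z_L + Z_0) = (17.6 − j129)/(117.6 − j129)
|Γ| = 130/175 = 0.746

Γ ≈ 0.746 ∠ -34.6°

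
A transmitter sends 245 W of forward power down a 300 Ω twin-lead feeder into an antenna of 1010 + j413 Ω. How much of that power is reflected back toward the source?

|Γ| = |(710 + j413)/(1310 + j413)| = 0.598
|Γ|² = 0.358
P_refl = |Γ|²·P_inc = 87.6 W, P_del = (1 − |Γ|²)·P_inc = 157 W

P_reflected ≈ 87.6 W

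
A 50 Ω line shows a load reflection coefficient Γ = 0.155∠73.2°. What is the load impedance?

Z_L ≈ 52.2 + j15.9 Ω

Z_L = Z_0·(1 + Γ)/(1 − Γ) = 50·(1.04 + j0.148)/(0.955 − j0.148)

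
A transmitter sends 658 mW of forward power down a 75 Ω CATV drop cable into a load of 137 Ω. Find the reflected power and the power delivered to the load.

Γ = (137 − 75)/(137 + 75) = 0.292
|Γ|² = 0.0855
P_refl = |Γ|²·P_inc = 56.3 mW, P_del = (1 − |Γ|²)·P_inc = 602 mW

P_reflected ≈ 56.3 mW; P_delivered ≈ 602 mW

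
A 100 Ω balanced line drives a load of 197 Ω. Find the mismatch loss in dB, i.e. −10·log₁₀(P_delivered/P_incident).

mismatch loss ≈ 0.49 dB

Γ = (197 − 100)/(197 + 100) = 0.327
|Γ|² = 0.107, so P_del/P_inc = 1 − |Γ|² = 0.893
ML = −10·log₁₀(1 − |Γ|²)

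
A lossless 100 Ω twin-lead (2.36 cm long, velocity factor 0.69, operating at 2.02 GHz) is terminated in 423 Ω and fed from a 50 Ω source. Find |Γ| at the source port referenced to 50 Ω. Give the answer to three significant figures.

|Γ| ≈ 0.381

λ = v/f = 0.69·c / 2.02 GHz = 0.102 m
βl = 2π·l/λ = 2π × 0.23 = 82.9°
tan(βl) = 8.04
Z_in = Z_0·(Z_L + jZ_0·tanβl)/(Z_0 + jZ_L·tanβl) = 24 − j11.7 Ω
Γ_s = (Z_in − Z_s)/(Z_in + Z_s) = (-26 − j11.7)/(74 − j11.7), |Γ_s| = 0.381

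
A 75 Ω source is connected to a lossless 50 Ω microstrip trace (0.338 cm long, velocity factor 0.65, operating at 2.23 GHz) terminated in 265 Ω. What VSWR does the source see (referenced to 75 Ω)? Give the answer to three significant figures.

λ = v/f = 0.65·c / 2.23 GHz = 0.0874 m
βl = 2π·l/λ = 2π × 0.0387 = 13.9°
tan(βl) = 0.248
Z_in = Z_0·(Z_L + jZ_0·tanβl)/(Z_0 + jZ_L·tanβl) = 103 − j123 Ω
Γ_s = (Z_in − Z_s)/(Z_in + Z_s) = (28.2 − j123)/(178 − j123), |Γ_s| = 0.583
VSWR = (1 + |Γ_s|)/(1 − |Γ_s|)

VSWR ≈ 3.8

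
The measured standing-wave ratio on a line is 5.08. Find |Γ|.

|Γ| = (S − 1)/(S + 1) = (5.08 − 1)/(5.08 + 1) = 4.08/6.08

|Γ| ≈ 0.671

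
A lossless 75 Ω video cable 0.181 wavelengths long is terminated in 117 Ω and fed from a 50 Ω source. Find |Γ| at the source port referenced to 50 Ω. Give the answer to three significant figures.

βl = 2π × 0.181 = 65.2°
tan(βl) = 2.16
Z_in = Z_0·(Z_L + jZ_0·tanβl)/(Z_0 + jZ_L·tanβl) = 53.7 − j18.8 Ω
Γ_s = (Z_in − Z_s)/(Z_in + Z_s) = (3.65 − j18.8)/(104 − j18.8), |Γ_s| = 0.182

|Γ| ≈ 0.182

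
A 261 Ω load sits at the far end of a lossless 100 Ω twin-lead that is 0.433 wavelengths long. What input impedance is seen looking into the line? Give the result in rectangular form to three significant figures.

Z_in ≈ 132 + j110 Ω

βl = 2π × 0.433 = 156°
tan(βl) = tan(156°) = -0.448
Z_in = Z_0·(Z_L + jZ_0·tanβl)/(Z_0 + jZ_L·tanβl)
     = 100·(261 − j44.8)/(100 − j117)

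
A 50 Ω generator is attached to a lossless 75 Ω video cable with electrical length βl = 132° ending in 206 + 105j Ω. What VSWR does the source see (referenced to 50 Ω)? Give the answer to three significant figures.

tan(βl) = -1.11
Z_in = Z_0·(Z_L + jZ_0·tanβl)/(Z_0 + jZ_L·tanβl) = 29.1 + j43.2 Ω
Γ_s = (Z_in − Z_s)/(Z_in + Z_s) = (-20.9 + j43.2)/(79.1 + j43.2), |Γ_s| = 0.533
VSWR = (1 + |Γ_s|)/(1 − |Γ_s|)

VSWR ≈ 3.28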